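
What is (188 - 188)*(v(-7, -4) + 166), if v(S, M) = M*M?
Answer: 0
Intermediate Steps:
v(S, M) = M**2
(188 - 188)*(v(-7, -4) + 166) = (188 - 188)*((-4)**2 + 166) = 0*(16 + 166) = 0*182 = 0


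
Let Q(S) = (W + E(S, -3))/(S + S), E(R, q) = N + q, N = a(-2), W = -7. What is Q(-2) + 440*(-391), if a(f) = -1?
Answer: -688149/4 ≈ -1.7204e+5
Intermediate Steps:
N = -1
E(R, q) = -1 + q
Q(S) = -11/(2*S) (Q(S) = (-7 + (-1 - 3))/(S + S) = (-7 - 4)/((2*S)) = -11/(2*S))
Q(-2) + 440*(-391) = -11/2/(-2) + 440*(-391) = -11/2*(-1/2) - 172040 = 11/4 - 172040 = -688149/4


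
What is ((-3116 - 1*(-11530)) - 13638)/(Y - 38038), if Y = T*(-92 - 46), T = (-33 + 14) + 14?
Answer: 1306/9337 ≈ 0.13987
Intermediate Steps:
T = -5 (T = -19 + 14 = -5)
Y = 690 (Y = -5*(-92 - 46) = -5*(-138) = 690)
((-3116 - 1*(-11530)) - 13638)/(Y - 38038) = ((-3116 - 1*(-11530)) - 13638)/(690 - 38038) = ((-3116 + 11530) - 13638)/(-37348) = (8414 - 13638)*(-1/37348) = -5224*(-1/37348) = 1306/9337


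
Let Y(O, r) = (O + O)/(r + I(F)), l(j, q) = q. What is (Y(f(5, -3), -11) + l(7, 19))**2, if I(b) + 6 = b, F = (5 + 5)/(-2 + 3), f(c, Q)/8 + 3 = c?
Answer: 10201/49 ≈ 208.18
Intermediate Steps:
f(c, Q) = -24 + 8*c
F = 10 (F = 10/1 = 10*1 = 10)
I(b) = -6 + b
Y(O, r) = 2*O/(4 + r) (Y(O, r) = (O + O)/(r + (-6 + 10)) = (2*O)/(r + 4) = (2*O)/(4 + r) = 2*O/(4 + r))
(Y(f(5, -3), -11) + l(7, 19))**2 = (2*(-24 + 8*5)/(4 - 11) + 19)**2 = (2*(-24 + 40)/(-7) + 19)**2 = (2*16*(-1/7) + 19)**2 = (-32/7 + 19)**2 = (101/7)**2 = 10201/49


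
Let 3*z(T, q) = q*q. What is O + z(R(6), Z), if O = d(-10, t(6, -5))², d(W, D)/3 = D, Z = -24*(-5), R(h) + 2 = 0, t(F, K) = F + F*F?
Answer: 20676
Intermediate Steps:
t(F, K) = F + F²
R(h) = -2 (R(h) = -2 + 0 = -2)
Z = 120
d(W, D) = 3*D
z(T, q) = q²/3 (z(T, q) = (q*q)/3 = q²/3)
O = 15876 (O = (3*(6*(1 + 6)))² = (3*(6*7))² = (3*42)² = 126² = 15876)
O + z(R(6), Z) = 15876 + (⅓)*120² = 15876 + (⅓)*14400 = 15876 + 4800 = 20676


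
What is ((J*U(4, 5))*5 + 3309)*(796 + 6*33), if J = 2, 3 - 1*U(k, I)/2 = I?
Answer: 3249386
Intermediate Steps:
U(k, I) = 6 - 2*I
((J*U(4, 5))*5 + 3309)*(796 + 6*33) = ((2*(6 - 2*5))*5 + 3309)*(796 + 6*33) = ((2*(6 - 10))*5 + 3309)*(796 + 198) = ((2*(-4))*5 + 3309)*994 = (-8*5 + 3309)*994 = (-40 + 3309)*994 = 3269*994 = 3249386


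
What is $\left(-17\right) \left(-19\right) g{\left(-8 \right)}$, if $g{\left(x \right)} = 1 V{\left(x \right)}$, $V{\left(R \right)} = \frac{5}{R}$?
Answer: $- \frac{1615}{8} \approx -201.88$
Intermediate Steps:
$g{\left(x \right)} = \frac{5}{x}$ ($g{\left(x \right)} = 1 \frac{5}{x} = \frac{5}{x}$)
$\left(-17\right) \left(-19\right) g{\left(-8 \right)} = \left(-17\right) \left(-19\right) \frac{5}{-8} = 323 \cdot 5 \left(- \frac{1}{8}\right) = 323 \left(- \frac{5}{8}\right) = - \frac{1615}{8}$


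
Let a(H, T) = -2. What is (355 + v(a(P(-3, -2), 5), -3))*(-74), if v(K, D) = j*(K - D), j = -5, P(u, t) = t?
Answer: -25900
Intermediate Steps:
v(K, D) = -5*K + 5*D (v(K, D) = -5*(K - D) = -5*K + 5*D)
(355 + v(a(P(-3, -2), 5), -3))*(-74) = (355 + (-5*(-2) + 5*(-3)))*(-74) = (355 + (10 - 15))*(-74) = (355 - 5)*(-74) = 350*(-74) = -25900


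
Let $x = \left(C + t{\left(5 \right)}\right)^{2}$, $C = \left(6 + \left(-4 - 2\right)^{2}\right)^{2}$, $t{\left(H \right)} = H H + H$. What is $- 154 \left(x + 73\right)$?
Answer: $-495650386$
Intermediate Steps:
$t{\left(H \right)} = H + H^{2}$ ($t{\left(H \right)} = H^{2} + H = H + H^{2}$)
$C = 1764$ ($C = \left(6 + \left(-6\right)^{2}\right)^{2} = \left(6 + 36\right)^{2} = 42^{2} = 1764$)
$x = 3218436$ ($x = \left(1764 + 5 \left(1 + 5\right)\right)^{2} = \left(1764 + 5 \cdot 6\right)^{2} = \left(1764 + 30\right)^{2} = 1794^{2} = 3218436$)
$- 154 \left(x + 73\right) = - 154 \left(3218436 + 73\right) = \left(-154\right) 3218509 = -495650386$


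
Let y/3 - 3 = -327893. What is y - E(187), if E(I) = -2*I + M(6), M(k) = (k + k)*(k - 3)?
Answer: -983332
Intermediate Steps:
y = -983670 (y = 9 + 3*(-327893) = 9 - 983679 = -983670)
M(k) = 2*k*(-3 + k) (M(k) = (2*k)*(-3 + k) = 2*k*(-3 + k))
E(I) = 36 - 2*I (E(I) = -2*I + 2*6*(-3 + 6) = -2*I + 2*6*3 = -2*I + 36 = 36 - 2*I)
y - E(187) = -983670 - (36 - 2*187) = -983670 - (36 - 374) = -983670 - 1*(-338) = -983670 + 338 = -983332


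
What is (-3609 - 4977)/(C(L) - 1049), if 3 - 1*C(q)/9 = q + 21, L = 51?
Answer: 4293/835 ≈ 5.1413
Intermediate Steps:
C(q) = -162 - 9*q (C(q) = 27 - 9*(q + 21) = 27 - 9*(21 + q) = 27 + (-189 - 9*q) = -162 - 9*q)
(-3609 - 4977)/(C(L) - 1049) = (-3609 - 4977)/((-162 - 9*51) - 1049) = -8586/((-162 - 459) - 1049) = -8586/(-621 - 1049) = -8586/(-1670) = -8586*(-1/1670) = 4293/835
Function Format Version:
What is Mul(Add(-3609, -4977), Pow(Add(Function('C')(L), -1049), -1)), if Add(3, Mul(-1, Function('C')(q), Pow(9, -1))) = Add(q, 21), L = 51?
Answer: Rational(4293, 835) ≈ 5.1413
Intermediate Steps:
Function('C')(q) = Add(-162, Mul(-9, q)) (Function('C')(q) = Add(27, Mul(-9, Add(q, 21))) = Add(27, Mul(-9, Add(21, q))) = Add(27, Add(-189, Mul(-9, q))) = Add(-162, Mul(-9, q)))
Mul(Add(-3609, -4977), Pow(Add(Function('C')(L), -1049), -1)) = Mul(Add(-3609, -4977), Pow(Add(Add(-162, Mul(-9, 51)), -1049), -1)) = Mul(-8586, Pow(Add(Add(-162, -459), -1049), -1)) = Mul(-8586, Pow(Add(-621, -1049), -1)) = Mul(-8586, Pow(-1670, -1)) = Mul(-8586, Rational(-1, 1670)) = Rational(4293, 835)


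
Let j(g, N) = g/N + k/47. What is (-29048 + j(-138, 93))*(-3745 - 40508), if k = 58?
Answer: 1872932994900/1457 ≈ 1.2855e+9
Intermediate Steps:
j(g, N) = 58/47 + g/N (j(g, N) = g/N + 58/47 = 58/47 + g/N)
(-29048 + j(-138, 93))*(-3745 - 40508) = (-29048 + (58/47 - 138/93))*(-3745 - 40508) = (-29048 + (58/47 - 138*1/93))*(-44253) = (-29048 + (58/47 - 46/31))*(-44253) = (-29048 - 364/1457)*(-44253) = -42323300/1457*(-44253) = 1872932994900/1457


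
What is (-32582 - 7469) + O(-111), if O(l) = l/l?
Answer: -40050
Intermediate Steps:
O(l) = 1
(-32582 - 7469) + O(-111) = (-32582 - 7469) + 1 = -40051 + 1 = -40050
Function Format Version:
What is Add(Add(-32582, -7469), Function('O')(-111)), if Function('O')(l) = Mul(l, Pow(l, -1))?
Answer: -40050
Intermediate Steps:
Function('O')(l) = 1
Add(Add(-32582, -7469), Function('O')(-111)) = Add(Add(-32582, -7469), 1) = Add(-40051, 1) = -40050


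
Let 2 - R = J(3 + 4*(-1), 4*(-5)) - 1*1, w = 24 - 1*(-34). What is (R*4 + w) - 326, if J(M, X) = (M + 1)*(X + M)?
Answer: -256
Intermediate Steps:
w = 58 (w = 24 + 34 = 58)
J(M, X) = (1 + M)*(M + X)
R = 3 (R = 2 - (((3 + 4*(-1)) + 4*(-5) + (3 + 4*(-1))² + (3 + 4*(-1))*(4*(-5))) - 1*1) = 2 - (((3 - 4) - 20 + (3 - 4)² + (3 - 4)*(-20)) - 1) = 2 - ((-1 - 20 + (-1)² - 1*(-20)) - 1) = 2 - ((-1 - 20 + 1 + 20) - 1) = 2 - (0 - 1) = 2 - 1*(-1) = 2 + 1 = 3)
(R*4 + w) - 326 = (3*4 + 58) - 326 = (12 + 58) - 326 = 70 - 326 = -256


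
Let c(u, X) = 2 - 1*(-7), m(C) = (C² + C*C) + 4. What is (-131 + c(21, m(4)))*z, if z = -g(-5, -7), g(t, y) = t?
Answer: -610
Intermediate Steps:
m(C) = 4 + 2*C² (m(C) = (C² + C²) + 4 = 2*C² + 4 = 4 + 2*C²)
z = 5 (z = -1*(-5) = 5)
c(u, X) = 9 (c(u, X) = 2 + 7 = 9)
(-131 + c(21, m(4)))*z = (-131 + 9)*5 = -122*5 = -610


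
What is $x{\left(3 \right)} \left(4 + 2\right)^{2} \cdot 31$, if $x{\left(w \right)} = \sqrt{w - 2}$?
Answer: $1116$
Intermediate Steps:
$x{\left(w \right)} = \sqrt{-2 + w}$
$x{\left(3 \right)} \left(4 + 2\right)^{2} \cdot 31 = \sqrt{-2 + 3} \left(4 + 2\right)^{2} \cdot 31 = \sqrt{1} \cdot 6^{2} \cdot 31 = 1 \cdot 36 \cdot 31 = 36 \cdot 31 = 1116$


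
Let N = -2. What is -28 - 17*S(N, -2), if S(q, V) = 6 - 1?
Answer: -113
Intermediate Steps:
S(q, V) = 5
-28 - 17*S(N, -2) = -28 - 17*5 = -28 - 85 = -113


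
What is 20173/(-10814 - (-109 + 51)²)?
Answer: -20173/14178 ≈ -1.4228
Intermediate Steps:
20173/(-10814 - (-109 + 51)²) = 20173/(-10814 - 1*(-58)²) = 20173/(-10814 - 1*3364) = 20173/(-10814 - 3364) = 20173/(-14178) = 20173*(-1/14178) = -20173/14178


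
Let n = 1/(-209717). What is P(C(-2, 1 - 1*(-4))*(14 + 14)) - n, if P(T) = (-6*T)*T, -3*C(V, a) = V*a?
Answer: -32883625597/629151 ≈ -52267.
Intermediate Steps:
C(V, a) = -V*a/3
n = -1/209717 ≈ -4.7683e-6
P(T) = -6*T²
P(C(-2, 1 - 1*(-4))*(14 + 14)) - n = -6*4*(1 - 1*(-4))²*(14 + 14)²/9 - 1*(-1/209717) = -6*3136*(1 + 4)²/9 + 1/209717 = -6*(-⅓*(-2)*5*28)² + 1/209717 = -6*((10/3)*28)² + 1/209717 = -6*(280/3)² + 1/209717 = -6*78400/9 + 1/209717 = -156800/3 + 1/209717 = -32883625597/629151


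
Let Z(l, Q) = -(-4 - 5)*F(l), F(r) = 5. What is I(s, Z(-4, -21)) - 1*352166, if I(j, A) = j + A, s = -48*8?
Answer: -352505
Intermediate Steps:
s = -384
Z(l, Q) = 45 (Z(l, Q) = -(-4 - 5)*5 = -(-9)*5 = -1*(-45) = 45)
I(j, A) = A + j
I(s, Z(-4, -21)) - 1*352166 = (45 - 384) - 1*352166 = -339 - 352166 = -352505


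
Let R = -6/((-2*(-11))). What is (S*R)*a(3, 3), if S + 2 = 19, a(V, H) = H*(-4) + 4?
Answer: 408/11 ≈ 37.091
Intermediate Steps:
a(V, H) = 4 - 4*H (a(V, H) = -4*H + 4 = 4 - 4*H)
S = 17 (S = -2 + 19 = 17)
R = -3/11 (R = -6/22 = -6*1/22 = -3/11 ≈ -0.27273)
(S*R)*a(3, 3) = (17*(-3/11))*(4 - 4*3) = -51*(4 - 12)/11 = -51/11*(-8) = 408/11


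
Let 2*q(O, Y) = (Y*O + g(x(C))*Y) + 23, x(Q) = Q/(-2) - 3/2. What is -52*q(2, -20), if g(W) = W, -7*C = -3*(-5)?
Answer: 1534/7 ≈ 219.14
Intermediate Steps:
C = -15/7 (C = -(-3)*(-5)/7 = -1/7*15 = -15/7 ≈ -2.1429)
x(Q) = -3/2 - Q/2 (x(Q) = Q*(-1/2) - 3*1/2 = -Q/2 - 3/2 = -3/2 - Q/2)
q(O, Y) = 23/2 - 3*Y/14 + O*Y/2 (q(O, Y) = ((Y*O + (-3/2 - 1/2*(-15/7))*Y) + 23)/2 = ((O*Y + (-3/2 + 15/14)*Y) + 23)/2 = ((O*Y - 3*Y/7) + 23)/2 = ((-3*Y/7 + O*Y) + 23)/2 = (23 - 3*Y/7 + O*Y)/2 = 23/2 - 3*Y/14 + O*Y/2)
-52*q(2, -20) = -52*(23/2 - 3/14*(-20) + (1/2)*2*(-20)) = -52*(23/2 + 30/7 - 20) = -52*(-59/14) = 1534/7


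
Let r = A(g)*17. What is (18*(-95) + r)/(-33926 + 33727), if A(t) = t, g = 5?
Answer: 1625/199 ≈ 8.1658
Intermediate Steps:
r = 85 (r = 5*17 = 85)
(18*(-95) + r)/(-33926 + 33727) = (18*(-95) + 85)/(-33926 + 33727) = (-1710 + 85)/(-199) = -1625*(-1/199) = 1625/199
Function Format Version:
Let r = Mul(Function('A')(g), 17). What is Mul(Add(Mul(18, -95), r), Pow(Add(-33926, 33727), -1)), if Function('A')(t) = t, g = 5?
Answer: Rational(1625, 199) ≈ 8.1658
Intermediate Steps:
r = 85 (r = Mul(5, 17) = 85)
Mul(Add(Mul(18, -95), r), Pow(Add(-33926, 33727), -1)) = Mul(Add(Mul(18, -95), 85), Pow(Add(-33926, 33727), -1)) = Mul(Add(-1710, 85), Pow(-199, -1)) = Mul(-1625, Rational(-1, 199)) = Rational(1625, 199)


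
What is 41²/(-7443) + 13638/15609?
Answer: 25089635/38725929 ≈ 0.64788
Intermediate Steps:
41²/(-7443) + 13638/15609 = 1681*(-1/7443) + 13638*(1/15609) = -1681/7443 + 4546/5203 = 25089635/38725929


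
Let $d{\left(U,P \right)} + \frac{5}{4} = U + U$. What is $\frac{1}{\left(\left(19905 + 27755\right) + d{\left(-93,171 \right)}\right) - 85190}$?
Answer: $- \frac{4}{150869} \approx -2.6513 \cdot 10^{-5}$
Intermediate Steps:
$d{\left(U,P \right)} = - \frac{5}{4} + 2 U$ ($d{\left(U,P \right)} = - \frac{5}{4} + \left(U + U\right) = - \frac{5}{4} + 2 U$)
$\frac{1}{\left(\left(19905 + 27755\right) + d{\left(-93,171 \right)}\right) - 85190} = \frac{1}{\left(\left(19905 + 27755\right) + \left(- \frac{5}{4} + 2 \left(-93\right)\right)\right) - 85190} = \frac{1}{\left(47660 - \frac{749}{4}\right) - 85190} = \frac{1}{\frac{189891}{4} - 85190} = \frac{1}{- \frac{150869}{4}} = - \frac{4}{150869}$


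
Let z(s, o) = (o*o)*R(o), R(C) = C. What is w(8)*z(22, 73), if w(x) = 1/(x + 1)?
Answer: 389017/9 ≈ 43224.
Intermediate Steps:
w(x) = 1/(1 + x)
z(s, o) = o**3 (z(s, o) = (o*o)*o = o**2*o = o**3)
w(8)*z(22, 73) = 73**3/(1 + 8) = 389017/9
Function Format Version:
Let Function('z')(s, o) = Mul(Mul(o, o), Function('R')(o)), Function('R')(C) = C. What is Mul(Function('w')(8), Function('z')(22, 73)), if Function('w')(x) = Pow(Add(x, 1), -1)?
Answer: Rational(389017, 9) ≈ 43224.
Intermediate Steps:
Function('w')(x) = Pow(Add(1, x), -1)
Function('z')(s, o) = Pow(o, 3) (Function('z')(s, o) = Mul(Mul(o, o), o) = Mul(Pow(o, 2), o) = Pow(o, 3))
Mul(Function('w')(8), Function('z')(22, 73)) = Mul(Pow(Add(1, 8), -1), Pow(73, 3)) = Mul(Pow(9, -1), 389017) = Mul(Rational(1, 9), 389017) = Rational(389017, 9)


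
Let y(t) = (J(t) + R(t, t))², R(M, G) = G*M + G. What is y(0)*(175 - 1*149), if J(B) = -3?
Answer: 234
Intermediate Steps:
R(M, G) = G + G*M
y(t) = (-3 + t*(1 + t))²
y(0)*(175 - 1*149) = (-3 + 0*(1 + 0))²*(175 - 1*149) = (-3 + 0*1)²*(175 - 149) = (-3 + 0)²*26 = (-3)²*26 = 9*26 = 234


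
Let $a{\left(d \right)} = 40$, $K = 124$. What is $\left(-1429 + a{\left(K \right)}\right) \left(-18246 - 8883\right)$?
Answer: $37682181$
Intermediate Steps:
$\left(-1429 + a{\left(K \right)}\right) \left(-18246 - 8883\right) = \left(-1429 + 40\right) \left(-18246 - 8883\right) = \left(-1389\right) \left(-27129\right) = 37682181$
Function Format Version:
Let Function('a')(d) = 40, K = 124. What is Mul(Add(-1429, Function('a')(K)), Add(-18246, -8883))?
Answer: 37682181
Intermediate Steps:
Mul(Add(-1429, Function('a')(K)), Add(-18246, -8883)) = Mul(Add(-1429, 40), Add(-18246, -8883)) = Mul(-1389, -27129) = 37682181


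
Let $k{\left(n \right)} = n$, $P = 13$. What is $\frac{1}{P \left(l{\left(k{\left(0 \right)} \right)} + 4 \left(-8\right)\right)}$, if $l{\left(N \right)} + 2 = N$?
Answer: $- \frac{1}{442} \approx -0.0022624$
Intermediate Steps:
$l{\left(N \right)} = -2 + N$
$\frac{1}{P \left(l{\left(k{\left(0 \right)} \right)} + 4 \left(-8\right)\right)} = \frac{1}{13 \left(\left(-2 + 0\right) + 4 \left(-8\right)\right)} = \frac{1}{13 \left(-2 - 32\right)} = \frac{1}{13 \left(-34\right)} = \frac{1}{-442} = - \frac{1}{442}$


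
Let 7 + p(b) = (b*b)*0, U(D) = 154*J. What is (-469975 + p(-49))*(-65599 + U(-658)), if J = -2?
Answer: 30975103674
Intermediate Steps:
U(D) = -308 (U(D) = 154*(-2) = -308)
p(b) = -7 (p(b) = -7 + (b*b)*0 = -7 + b²*0 = -7 + 0 = -7)
(-469975 + p(-49))*(-65599 + U(-658)) = (-469975 - 7)*(-65599 - 308) = -469982*(-65907) = 30975103674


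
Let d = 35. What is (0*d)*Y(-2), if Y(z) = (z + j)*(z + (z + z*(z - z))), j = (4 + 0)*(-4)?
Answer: 0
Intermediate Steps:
j = -16 (j = 4*(-4) = -16)
Y(z) = 2*z*(-16 + z) (Y(z) = (z - 16)*(z + (z + z*(z - z))) = (-16 + z)*(z + (z + z*0)) = (-16 + z)*(z + (z + 0)) = (-16 + z)*(z + z) = (-16 + z)*(2*z) = 2*z*(-16 + z))
(0*d)*Y(-2) = (0*35)*(2*(-2)*(-16 - 2)) = 0*(2*(-2)*(-18)) = 0*72 = 0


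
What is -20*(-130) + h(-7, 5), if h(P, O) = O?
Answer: 2605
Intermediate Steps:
-20*(-130) + h(-7, 5) = -20*(-130) + 5 = 2600 + 5 = 2605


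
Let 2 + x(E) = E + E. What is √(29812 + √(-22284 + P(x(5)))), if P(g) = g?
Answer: √(29812 + 2*I*√5569) ≈ 172.66 + 0.4322*I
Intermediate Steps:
x(E) = -2 + 2*E (x(E) = -2 + (E + E) = -2 + 2*E)
√(29812 + √(-22284 + P(x(5)))) = √(29812 + √(-22284 + (-2 + 2*5))) = √(29812 + √(-22284 + (-2 + 10))) = √(29812 + √(-22284 + 8)) = √(29812 + √(-22276)) = √(29812 + 2*I*√5569)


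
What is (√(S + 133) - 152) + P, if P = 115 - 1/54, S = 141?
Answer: -1999/54 + √274 ≈ -20.466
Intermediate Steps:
P = 6209/54 (P = 115 - 1*1/54 = 115 - 1/54 = 6209/54 ≈ 114.98)
(√(S + 133) - 152) + P = (√(141 + 133) - 152) + 6209/54 = (√274 - 152) + 6209/54 = (-152 + √274) + 6209/54 = -1999/54 + √274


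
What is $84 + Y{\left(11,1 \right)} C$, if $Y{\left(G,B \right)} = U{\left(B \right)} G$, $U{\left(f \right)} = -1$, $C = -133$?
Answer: $1547$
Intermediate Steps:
$Y{\left(G,B \right)} = - G$
$84 + Y{\left(11,1 \right)} C = 84 + \left(-1\right) 11 \left(-133\right) = 84 - -1463 = 84 + 1463 = 1547$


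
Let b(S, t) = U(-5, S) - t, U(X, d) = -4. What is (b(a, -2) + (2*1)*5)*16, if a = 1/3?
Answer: 128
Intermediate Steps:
a = 1/3 (a = 1*(1/3) = 1/3 ≈ 0.33333)
b(S, t) = -4 - t
(b(a, -2) + (2*1)*5)*16 = ((-4 - 1*(-2)) + (2*1)*5)*16 = ((-4 + 2) + 2*5)*16 = (-2 + 10)*16 = 8*16 = 128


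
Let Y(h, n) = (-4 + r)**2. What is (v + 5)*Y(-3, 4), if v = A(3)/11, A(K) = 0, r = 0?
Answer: 80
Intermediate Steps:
Y(h, n) = 16 (Y(h, n) = (-4 + 0)**2 = (-4)**2 = 16)
v = 0 (v = 0/11 = 0*(1/11) = 0)
(v + 5)*Y(-3, 4) = (0 + 5)*16 = 5*16 = 80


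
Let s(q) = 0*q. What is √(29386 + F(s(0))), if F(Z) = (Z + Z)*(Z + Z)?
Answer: √29386 ≈ 171.42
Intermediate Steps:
s(q) = 0
F(Z) = 4*Z² (F(Z) = (2*Z)*(2*Z) = 4*Z²)
√(29386 + F(s(0))) = √(29386 + 4*0²) = √(29386 + 4*0) = √(29386 + 0) = √29386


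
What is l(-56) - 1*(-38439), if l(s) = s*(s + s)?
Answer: 44711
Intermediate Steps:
l(s) = 2*s**2 (l(s) = s*(2*s) = 2*s**2)
l(-56) - 1*(-38439) = 2*(-56)**2 - 1*(-38439) = 2*3136 + 38439 = 6272 + 38439 = 44711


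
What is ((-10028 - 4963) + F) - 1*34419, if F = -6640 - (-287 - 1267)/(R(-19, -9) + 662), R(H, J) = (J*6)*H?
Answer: -47305423/844 ≈ -56049.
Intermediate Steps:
R(H, J) = 6*H*J (R(H, J) = (6*J)*H = 6*H*J)
F = -5603383/844 (F = -6640 - (-287 - 1267)/(6*(-19)*(-9) + 662) = -6640 - (-1554)/(1026 + 662) = -6640 - (-1554)/1688 = -6640 - 1*(-777/844) = -6640 + 777/844 = -5603383/844 ≈ -6639.1)
((-10028 - 4963) + F) - 1*34419 = ((-10028 - 4963) - 5603383/844) - 1*34419 = (-14991 - 5603383/844) - 34419 = -18255787/844 - 34419 = -47305423/844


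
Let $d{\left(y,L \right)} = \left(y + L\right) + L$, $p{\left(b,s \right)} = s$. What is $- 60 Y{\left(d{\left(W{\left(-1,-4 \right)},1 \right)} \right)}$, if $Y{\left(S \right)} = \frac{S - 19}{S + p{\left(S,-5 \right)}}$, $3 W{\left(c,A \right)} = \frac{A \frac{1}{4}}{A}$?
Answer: $-348$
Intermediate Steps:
$W{\left(c,A \right)} = \frac{1}{12}$ ($W{\left(c,A \right)} = \frac{\frac{A}{4} \frac{1}{A}}{3} = \frac{1}{3} \cdot \frac{1}{4} = \frac{1}{12}$)
$d{\left(y,L \right)} = y + 2 L$ ($d{\left(y,L \right)} = \left(L + y\right) + L = y + 2 L$)
$Y{\left(S \right)} = \frac{-19 + S}{-5 + S}$ ($Y{\left(S \right)} = \frac{S - 19}{S - 5} = \frac{-19 + S}{-5 + S}$)
$- 60 Y{\left(d{\left(W{\left(-1,-4 \right)},1 \right)} \right)} = - 60 \frac{-19 + \left(\frac{1}{12} + 2 \cdot 1\right)}{-5 + \left(\frac{1}{12} + 2 \cdot 1\right)} = - 60 \frac{-19 + \left(\frac{1}{12} + 2\right)}{-5 + \left(\frac{1}{12} + 2\right)} = - 60 \frac{-19 + \frac{25}{12}}{-5 + \frac{25}{12}} = - 60 \frac{1}{- \frac{35}{12}} \left(- \frac{203}{12}\right) = - 60 \left(\left(- \frac{12}{35}\right) \left(- \frac{203}{12}\right)\right) = \left(-60\right) \frac{29}{5} = -348$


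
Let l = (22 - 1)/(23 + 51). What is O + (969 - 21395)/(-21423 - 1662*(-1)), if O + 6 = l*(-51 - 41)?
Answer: -3245758/104451 ≈ -31.074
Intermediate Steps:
l = 21/74 ≈ 0.28378
O = -1188/37 (O = -6 + 21*(-51 - 41)/74 = -6 + (21/74)*(-92) = -6 - 966/37 = -1188/37 ≈ -32.108)
O + (969 - 21395)/(-21423 - 1662*(-1)) = -1188/37 + (969 - 21395)/(-21423 - 1662*(-1)) = -1188/37 - 20426/(-21423 + 1662) = -1188/37 - 20426/(-19761) = -1188/37 - 20426*(-1/19761) = -1188/37 + 2918/2823 = -3245758/104451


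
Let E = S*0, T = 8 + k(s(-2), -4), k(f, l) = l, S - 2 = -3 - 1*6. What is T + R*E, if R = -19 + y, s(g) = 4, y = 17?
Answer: 4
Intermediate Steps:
S = -7 (S = 2 + (-3 - 1*6) = 2 + (-3 - 6) = 2 - 9 = -7)
T = 4 (T = 8 - 4 = 4)
R = -2 (R = -19 + 17 = -2)
E = 0 (E = -7*0 = 0)
T + R*E = 4 - 2*0 = 4 + 0 = 4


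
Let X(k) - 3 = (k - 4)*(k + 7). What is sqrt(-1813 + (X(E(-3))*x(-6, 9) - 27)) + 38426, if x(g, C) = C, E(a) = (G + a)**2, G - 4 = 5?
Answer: 38426 + 31*sqrt(11) ≈ 38529.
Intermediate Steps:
G = 9 (G = 4 + 5 = 9)
E(a) = (9 + a)**2
X(k) = 3 + (-4 + k)*(7 + k) (X(k) = 3 + (k - 4)*(k + 7) = 3 + (-4 + k)*(7 + k))
sqrt(-1813 + (X(E(-3))*x(-6, 9) - 27)) + 38426 = sqrt(-1813 + ((-25 + ((9 - 3)**2)**2 + 3*(9 - 3)**2)*9 - 27)) + 38426 = sqrt(-1813 + ((-25 + (6**2)**2 + 3*6**2)*9 - 27)) + 38426 = sqrt(-1813 + ((-25 + 36**2 + 3*36)*9 - 27)) + 38426 = sqrt(-1813 + ((-25 + 1296 + 108)*9 - 27)) + 38426 = sqrt(-1813 + (1379*9 - 27)) + 38426 = sqrt(-1813 + (12411 - 27)) + 38426 = sqrt(-1813 + 12384) + 38426 = sqrt(10571) + 38426 = 31*sqrt(11) + 38426 = 38426 + 31*sqrt(11)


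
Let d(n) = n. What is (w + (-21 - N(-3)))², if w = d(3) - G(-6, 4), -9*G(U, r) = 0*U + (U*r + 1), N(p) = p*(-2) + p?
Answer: 44944/81 ≈ 554.86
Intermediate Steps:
N(p) = -p (N(p) = -2*p + p = -p)
G(U, r) = -⅑ - U*r/9 (G(U, r) = -(0*U + (U*r + 1))/9 = -(0 + (1 + U*r))/9 = -(1 + U*r)/9 = -⅑ - U*r/9)
w = 4/9 (w = 3 - (-⅑ - ⅑*(-6)*4) = 3 - (-⅑ + 8/3) = 3 - 1*23/9 = 3 - 23/9 = 4/9 ≈ 0.44444)
(w + (-21 - N(-3)))² = (4/9 + (-21 - (-1)*(-3)))² = (4/9 + (-21 - 1*3))² = (4/9 + (-21 - 3))² = (4/9 - 24)² = (-212/9)² = 44944/81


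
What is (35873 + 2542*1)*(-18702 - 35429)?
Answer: -2079442365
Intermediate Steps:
(35873 + 2542*1)*(-18702 - 35429) = (35873 + 2542)*(-54131) = 38415*(-54131) = -2079442365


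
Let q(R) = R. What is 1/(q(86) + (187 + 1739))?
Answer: 1/2012 ≈ 0.00049702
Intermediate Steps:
1/(q(86) + (187 + 1739)) = 1/(86 + (187 + 1739)) = 1/(86 + 1926) = 1/2012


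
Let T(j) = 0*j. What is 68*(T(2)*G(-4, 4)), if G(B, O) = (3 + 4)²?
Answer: 0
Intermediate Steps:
G(B, O) = 49 (G(B, O) = 7² = 49)
T(j) = 0
68*(T(2)*G(-4, 4)) = 68*(0*49) = 68*0 = 0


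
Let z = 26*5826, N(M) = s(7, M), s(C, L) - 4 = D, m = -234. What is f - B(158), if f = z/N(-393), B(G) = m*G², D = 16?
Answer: 29245749/5 ≈ 5.8492e+6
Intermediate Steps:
s(C, L) = 20 (s(C, L) = 4 + 16 = 20)
N(M) = 20
z = 151476
B(G) = -234*G²
f = 37869/5 (f = 151476/20 = 151476*(1/20) = 37869/5 ≈ 7573.8)
f - B(158) = 37869/5 - (-234)*158² = 37869/5 - (-234)*24964 = 37869/5 - 1*(-5841576) = 37869/5 + 5841576 = 29245749/5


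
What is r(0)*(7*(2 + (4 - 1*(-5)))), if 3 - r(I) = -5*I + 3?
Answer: 0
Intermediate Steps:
r(I) = 5*I (r(I) = 3 - (-5*I + 3) = 3 - (3 - 5*I) = 3 + (-3 + 5*I) = 5*I)
r(0)*(7*(2 + (4 - 1*(-5)))) = (5*0)*(7*(2 + (4 - 1*(-5)))) = 0*(7*(2 + (4 + 5))) = 0*(7*(2 + 9)) = 0*(7*11) = 0*77 = 0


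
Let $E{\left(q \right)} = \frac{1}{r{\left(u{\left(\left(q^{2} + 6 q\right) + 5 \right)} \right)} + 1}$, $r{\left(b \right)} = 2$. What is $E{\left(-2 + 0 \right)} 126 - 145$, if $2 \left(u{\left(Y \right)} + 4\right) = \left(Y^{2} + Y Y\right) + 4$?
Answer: $-103$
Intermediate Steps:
$u{\left(Y \right)} = -2 + Y^{2}$ ($u{\left(Y \right)} = -4 + \frac{\left(Y^{2} + Y Y\right) + 4}{2} = -4 + \frac{\left(Y^{2} + Y^{2}\right) + 4}{2} = -4 + \frac{2 Y^{2} + 4}{2} = -4 + \frac{4 + 2 Y^{2}}{2} = -4 + \left(2 + Y^{2}\right) = -2 + Y^{2}$)
$E{\left(q \right)} = \frac{1}{3}$ ($E{\left(q \right)} = \frac{1}{2 + 1} = \frac{1}{3}$)
$E{\left(-2 + 0 \right)} 126 - 145 = \frac{1}{3} \cdot 126 - 145 = 42 - 145 = -103$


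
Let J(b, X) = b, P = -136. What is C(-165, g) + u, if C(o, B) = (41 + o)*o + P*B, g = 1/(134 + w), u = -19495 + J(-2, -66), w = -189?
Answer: 53101/55 ≈ 965.47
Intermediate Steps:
u = -19497 (u = -19495 - 2 = -19497)
g = -1/55 (g = 1/(134 - 189) = 1/(-55) = -1/55 ≈ -0.018182)
C(o, B) = -136*B + o*(41 + o) (C(o, B) = (41 + o)*o - 136*B = o*(41 + o) - 136*B = -136*B + o*(41 + o))
C(-165, g) + u = ((-165)**2 - 136*(-1/55) + 41*(-165)) - 19497 = (27225 + 136/55 - 6765) - 19497 = 1125436/55 - 19497 = 53101/55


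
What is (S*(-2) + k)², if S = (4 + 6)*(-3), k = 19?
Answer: 6241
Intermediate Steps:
S = -30 (S = 10*(-3) = -30)
(S*(-2) + k)² = (-30*(-2) + 19)² = (60 + 19)² = 79² = 6241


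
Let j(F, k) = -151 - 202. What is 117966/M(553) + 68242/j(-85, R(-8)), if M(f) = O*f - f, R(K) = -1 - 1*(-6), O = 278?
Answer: -10411735804/54072893 ≈ -192.55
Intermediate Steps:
R(K) = 5 (R(K) = -1 + 6 = 5)
M(f) = 277*f (M(f) = 278*f - f = 277*f)
j(F, k) = -353
117966/M(553) + 68242/j(-85, R(-8)) = 117966/((277*553)) + 68242/(-353) = 117966/153181 + 68242*(-1/353) = 117966*(1/153181) - 68242/353 = 117966/153181 - 68242/353 = -10411735804/54072893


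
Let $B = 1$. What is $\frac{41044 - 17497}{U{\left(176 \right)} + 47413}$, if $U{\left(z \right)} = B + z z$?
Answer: $\frac{7849}{26130} \approx 0.30038$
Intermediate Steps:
$U{\left(z \right)} = 1 + z^{2}$ ($U{\left(z \right)} = 1 + z z = 1 + z^{2}$)
$\frac{41044 - 17497}{U{\left(176 \right)} + 47413} = \frac{41044 - 17497}{\left(1 + 176^{2}\right) + 47413} = \frac{23547}{\left(1 + 30976\right) + 47413} = \frac{23547}{30977 + 47413} = \frac{23547}{78390} = 23547 \cdot \frac{1}{78390} = \frac{7849}{26130}$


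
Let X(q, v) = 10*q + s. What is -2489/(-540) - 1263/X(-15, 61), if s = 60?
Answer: 10067/540 ≈ 18.643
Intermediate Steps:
X(q, v) = 60 + 10*q (X(q, v) = 10*q + 60 = 60 + 10*q)
-2489/(-540) - 1263/X(-15, 61) = -2489/(-540) - 1263/(60 + 10*(-15)) = -2489*(-1/540) - 1263/(60 - 150) = 2489/540 - 1263/(-90) = 2489/540 - 1263*(-1/90) = 2489/540 + 421/30 = 10067/540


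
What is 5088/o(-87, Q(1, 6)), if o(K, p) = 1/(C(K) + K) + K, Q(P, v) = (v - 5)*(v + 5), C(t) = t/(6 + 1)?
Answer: -3541248/60559 ≈ -58.476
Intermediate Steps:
C(t) = t/7
Q(P, v) = (-5 + v)*(5 + v)
o(K, p) = K + 7/(8*K) (o(K, p) = 1/(K/7 + K) + K = 1/(8*K/7) + K = 7/(8*K) + K = K + 7/(8*K))
5088/o(-87, Q(1, 6)) = 5088/(-87 + (7/8)/(-87)) = 5088/(-87 + (7/8)*(-1/87)) = 5088/(-87 - 7/696) = 5088/(-60559/696) = 5088*(-696/60559) = -3541248/60559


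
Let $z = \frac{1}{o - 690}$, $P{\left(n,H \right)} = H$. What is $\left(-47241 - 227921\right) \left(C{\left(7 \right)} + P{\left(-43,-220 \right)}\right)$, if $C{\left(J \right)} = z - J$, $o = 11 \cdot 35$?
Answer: $\frac{19051116232}{305} \approx 6.2463 \cdot 10^{7}$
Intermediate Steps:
$o = 385$
$z = - \frac{1}{305}$ ($z = \frac{1}{385 - 690} = \frac{1}{-305} = - \frac{1}{305} \approx -0.0032787$)
$C{\left(J \right)} = - \frac{1}{305} - J$
$\left(-47241 - 227921\right) \left(C{\left(7 \right)} + P{\left(-43,-220 \right)}\right) = \left(-47241 - 227921\right) \left(\left(- \frac{1}{305} - 7\right) - 220\right) = - 275162 \left(\left(- \frac{1}{305} - 7\right) - 220\right) = - 275162 \left(- \frac{2136}{305} - 220\right) = \left(-275162\right) \left(- \frac{69236}{305}\right) = \frac{19051116232}{305}$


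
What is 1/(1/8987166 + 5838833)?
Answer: 8987166/52474561417279 ≈ 1.7127e-7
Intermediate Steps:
1/(1/8987166 + 5838833) = 1/(52474561417279/8987166) = 8987166/52474561417279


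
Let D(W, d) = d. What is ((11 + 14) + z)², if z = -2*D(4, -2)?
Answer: 841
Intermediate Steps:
z = 4 (z = -2*(-2) = 4)
((11 + 14) + z)² = ((11 + 14) + 4)² = (25 + 4)² = 29² = 841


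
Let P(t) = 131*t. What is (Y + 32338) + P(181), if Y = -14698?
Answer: 41351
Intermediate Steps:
(Y + 32338) + P(181) = (-14698 + 32338) + 131*181 = 17640 + 23711 = 41351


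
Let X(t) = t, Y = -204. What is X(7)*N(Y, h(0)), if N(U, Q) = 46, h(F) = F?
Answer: 322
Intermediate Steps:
X(7)*N(Y, h(0)) = 7*46 = 322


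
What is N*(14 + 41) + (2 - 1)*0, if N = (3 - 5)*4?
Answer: -440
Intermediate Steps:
N = -8 (N = -2*4 = -8)
N*(14 + 41) + (2 - 1)*0 = -8*(14 + 41) + (2 - 1)*0 = -8*55 + 1*0 = -440 + 0 = -440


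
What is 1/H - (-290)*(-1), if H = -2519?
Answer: -730511/2519 ≈ -290.00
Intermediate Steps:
1/H - (-290)*(-1) = 1/(-2519) - (-290)*(-1) = -1/2519 - 1*290 = -1/2519 - 290 = -730511/2519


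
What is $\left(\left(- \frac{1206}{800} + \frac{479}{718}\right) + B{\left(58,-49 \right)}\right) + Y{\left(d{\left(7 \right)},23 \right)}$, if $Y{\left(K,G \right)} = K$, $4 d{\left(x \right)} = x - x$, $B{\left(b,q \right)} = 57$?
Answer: $\frac{8064523}{143600} \approx 56.16$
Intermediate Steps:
$d{\left(x \right)} = 0$ ($d{\left(x \right)} = \frac{x - x}{4} = \frac{1}{4} \cdot 0 = 0$)
$\left(\left(- \frac{1206}{800} + \frac{479}{718}\right) + B{\left(58,-49 \right)}\right) + Y{\left(d{\left(7 \right)},23 \right)} = \left(\left(- \frac{1206}{800} + \frac{479}{718}\right) + 57\right) + 0 = \left(\left(\left(-1206\right) \frac{1}{800} + 479 \cdot \frac{1}{718}\right) + 57\right) + 0 = \left(\left(- \frac{603}{400} + \frac{479}{718}\right) + 57\right) + 0 = \left(- \frac{120677}{143600} + 57\right) + 0 = \frac{8064523}{143600} + 0 = \frac{8064523}{143600}$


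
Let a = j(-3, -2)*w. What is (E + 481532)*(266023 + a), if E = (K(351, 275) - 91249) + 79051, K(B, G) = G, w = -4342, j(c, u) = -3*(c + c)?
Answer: 88224034003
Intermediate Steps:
j(c, u) = -6*c
E = -11923 (E = (275 - 91249) + 79051 = -90974 + 79051 = -11923)
a = -78156 (a = -6*(-3)*(-4342) = 18*(-4342) = -78156)
(E + 481532)*(266023 + a) = (-11923 + 481532)*(266023 - 78156) = 469609*187867 = 88224034003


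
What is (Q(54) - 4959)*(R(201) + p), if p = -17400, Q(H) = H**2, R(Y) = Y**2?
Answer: -46991043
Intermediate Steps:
(Q(54) - 4959)*(R(201) + p) = (54**2 - 4959)*(201**2 - 17400) = (2916 - 4959)*(40401 - 17400) = -2043*23001 = -46991043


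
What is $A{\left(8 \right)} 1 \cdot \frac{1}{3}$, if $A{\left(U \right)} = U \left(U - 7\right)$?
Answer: $\frac{8}{3} \approx 2.6667$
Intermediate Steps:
$A{\left(U \right)} = U \left(-7 + U\right)$
$A{\left(8 \right)} 1 \cdot \frac{1}{3} = 8 \left(-7 + 8\right) 1 \cdot \frac{1}{3} = 8 \cdot 1 \cdot 1 \cdot \frac{1}{3} = 8 \cdot \frac{1}{3} = \frac{8}{3}$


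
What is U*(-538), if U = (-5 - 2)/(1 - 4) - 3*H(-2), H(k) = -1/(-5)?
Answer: -13988/15 ≈ -932.53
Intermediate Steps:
H(k) = ⅕ (H(k) = -1*(-⅕) = ⅕)
U = 26/15 (U = (-5 - 2)/(1 - 4) - 3*⅕ = -7/(-3) - ⅗ = -7*(-⅓) - ⅗ = 7/3 - ⅗ = 26/15 ≈ 1.7333)
U*(-538) = (26/15)*(-538) = -13988/15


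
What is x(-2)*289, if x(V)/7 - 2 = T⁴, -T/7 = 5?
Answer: 3035768421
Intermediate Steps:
T = -35 (T = -7*5 = -35)
x(V) = 10504389 (x(V) = 14 + 7*(-35)⁴ = 14 + 7*1500625 = 14 + 10504375 = 10504389)
x(-2)*289 = 10504389*289 = 3035768421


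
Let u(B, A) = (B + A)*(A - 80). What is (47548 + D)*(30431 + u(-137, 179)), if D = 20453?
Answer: 2352086589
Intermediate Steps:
u(B, A) = (-80 + A)*(A + B) (u(B, A) = (A + B)*(-80 + A) = (-80 + A)*(A + B))
(47548 + D)*(30431 + u(-137, 179)) = (47548 + 20453)*(30431 + (179² - 80*179 - 80*(-137) + 179*(-137))) = 68001*(30431 + (32041 - 14320 + 10960 - 24523)) = 68001*(30431 + 4158) = 68001*34589 = 2352086589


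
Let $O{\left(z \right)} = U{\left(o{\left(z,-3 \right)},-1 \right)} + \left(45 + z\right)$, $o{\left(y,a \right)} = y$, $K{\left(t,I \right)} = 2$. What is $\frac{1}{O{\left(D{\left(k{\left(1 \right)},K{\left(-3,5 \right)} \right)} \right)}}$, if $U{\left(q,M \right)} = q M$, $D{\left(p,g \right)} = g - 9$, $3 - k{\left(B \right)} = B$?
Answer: $\frac{1}{45} \approx 0.022222$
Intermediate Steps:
$k{\left(B \right)} = 3 - B$
$D{\left(p,g \right)} = -9 + g$ ($D{\left(p,g \right)} = g - 9 = -9 + g$)
$U{\left(q,M \right)} = M q$
$O{\left(z \right)} = 45$ ($O{\left(z \right)} = - z + \left(45 + z\right) = 45$)
$\frac{1}{O{\left(D{\left(k{\left(1 \right)},K{\left(-3,5 \right)} \right)} \right)}} = \frac{1}{45}$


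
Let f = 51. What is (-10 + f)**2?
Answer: 1681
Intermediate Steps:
(-10 + f)**2 = (-10 + 51)**2 = 41**2 = 1681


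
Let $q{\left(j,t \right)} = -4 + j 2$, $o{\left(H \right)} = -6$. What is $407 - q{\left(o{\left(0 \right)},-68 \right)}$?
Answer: $423$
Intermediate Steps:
$q{\left(j,t \right)} = -4 + 2 j$
$407 - q{\left(o{\left(0 \right)},-68 \right)} = 407 - \left(-4 + 2 \left(-6\right)\right) = 407 - \left(-4 - 12\right) = 407 - -16 = 407 + 16 = 423$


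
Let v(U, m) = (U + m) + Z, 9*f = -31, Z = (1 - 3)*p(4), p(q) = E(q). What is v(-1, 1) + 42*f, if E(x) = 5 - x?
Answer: -440/3 ≈ -146.67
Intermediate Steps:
p(q) = 5 - q
Z = -2 (Z = (1 - 3)*(5 - 1*4) = -2*(5 - 4) = -2*1 = -2)
f = -31/9 (f = (1/9)*(-31) = -31/9 ≈ -3.4444)
v(U, m) = -2 + U + m (v(U, m) = (U + m) - 2 = -2 + U + m)
v(-1, 1) + 42*f = (-2 - 1 + 1) + 42*(-31/9) = -2 - 434/3 = -440/3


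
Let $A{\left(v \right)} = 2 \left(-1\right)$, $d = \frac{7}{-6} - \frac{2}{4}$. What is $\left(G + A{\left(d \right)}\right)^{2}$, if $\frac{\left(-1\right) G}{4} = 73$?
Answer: $86436$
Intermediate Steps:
$d = - \frac{5}{3}$ ($d = 7 \left(- \frac{1}{6}\right) - \frac{1}{2} = - \frac{7}{6} - \frac{1}{2} = - \frac{5}{3} \approx -1.6667$)
$A{\left(v \right)} = -2$
$G = -292$ ($G = \left(-4\right) 73 = -292$)
$\left(G + A{\left(d \right)}\right)^{2} = \left(-292 - 2\right)^{2} = \left(-294\right)^{2} = 86436$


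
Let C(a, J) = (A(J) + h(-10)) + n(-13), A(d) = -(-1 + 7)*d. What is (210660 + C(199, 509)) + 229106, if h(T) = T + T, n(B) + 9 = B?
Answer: 436670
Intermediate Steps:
n(B) = -9 + B
h(T) = 2*T
A(d) = -6*d
C(a, J) = -42 - 6*J (C(a, J) = (-6*J + 2*(-10)) + (-9 - 13) = (-6*J - 20) - 22 = (-20 - 6*J) - 22 = -42 - 6*J)
(210660 + C(199, 509)) + 229106 = (210660 + (-42 - 6*509)) + 229106 = (210660 + (-42 - 3054)) + 229106 = (210660 - 3096) + 229106 = 207564 + 229106 = 436670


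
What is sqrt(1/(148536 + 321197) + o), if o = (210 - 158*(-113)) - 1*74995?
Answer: I*sqrt(12561773415704326)/469733 ≈ 238.6*I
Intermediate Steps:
o = -56931 (o = (210 + 17854) - 74995 = 18064 - 74995 = -56931)
sqrt(1/(148536 + 321197) + o) = sqrt(1/(148536 + 321197) - 56931) = sqrt(1/469733 - 56931) = sqrt(-26742369422/469733) = I*sqrt(12561773415704326)/469733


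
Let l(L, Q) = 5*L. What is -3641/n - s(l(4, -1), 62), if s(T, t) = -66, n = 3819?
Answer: 248413/3819 ≈ 65.047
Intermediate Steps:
-3641/n - s(l(4, -1), 62) = -3641/3819 - 1*(-66) = -3641*1/3819 + 66 = -3641/3819 + 66 = 248413/3819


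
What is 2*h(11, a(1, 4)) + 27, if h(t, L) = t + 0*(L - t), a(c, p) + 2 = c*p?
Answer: 49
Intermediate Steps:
a(c, p) = -2 + c*p
h(t, L) = t (h(t, L) = t + 0 = t)
2*h(11, a(1, 4)) + 27 = 2*11 + 27 = 22 + 27 = 49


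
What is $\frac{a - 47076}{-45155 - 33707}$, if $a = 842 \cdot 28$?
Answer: $\frac{11750}{39431} \approx 0.29799$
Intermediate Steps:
$a = 23576$
$\frac{a - 47076}{-45155 - 33707} = \frac{23576 - 47076}{-45155 - 33707} = - \frac{23500}{-78862} = \left(-23500\right) \left(- \frac{1}{78862}\right) = \frac{11750}{39431}$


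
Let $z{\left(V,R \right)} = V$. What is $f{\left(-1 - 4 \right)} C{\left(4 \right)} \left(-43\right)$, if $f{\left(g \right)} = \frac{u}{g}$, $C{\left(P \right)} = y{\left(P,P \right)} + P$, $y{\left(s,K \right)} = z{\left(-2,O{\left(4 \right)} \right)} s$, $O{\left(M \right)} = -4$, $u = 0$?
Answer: $0$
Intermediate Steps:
$y{\left(s,K \right)} = - 2 s$
$C{\left(P \right)} = - P$ ($C{\left(P \right)} = - 2 P + P = - P$)
$f{\left(g \right)} = 0$ ($f{\left(g \right)} = \frac{0}{g} = 0$)
$f{\left(-1 - 4 \right)} C{\left(4 \right)} \left(-43\right) = 0 \left(\left(-1\right) 4\right) \left(-43\right) = 0 \left(-4\right) \left(-43\right) = 0 \left(-43\right) = 0$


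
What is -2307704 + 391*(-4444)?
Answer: -4045308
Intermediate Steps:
-2307704 + 391*(-4444) = -2307704 - 1737604 = -4045308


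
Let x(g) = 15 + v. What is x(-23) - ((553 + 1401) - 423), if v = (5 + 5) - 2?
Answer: -1508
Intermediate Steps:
v = 8 (v = 10 - 2 = 8)
x(g) = 23 (x(g) = 15 + 8 = 23)
x(-23) - ((553 + 1401) - 423) = 23 - ((553 + 1401) - 423) = 23 - (1954 - 423) = 23 - 1*1531 = 23 - 1531 = -1508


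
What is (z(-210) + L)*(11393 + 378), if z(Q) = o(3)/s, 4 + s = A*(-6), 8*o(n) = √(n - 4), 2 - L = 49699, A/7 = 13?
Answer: -584983387 - 11771*I/4400 ≈ -5.8498e+8 - 2.6752*I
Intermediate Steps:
A = 91 (A = 7*13 = 91)
L = -49697 (L = 2 - 1*49699 = 2 - 49699 = -49697)
o(n) = √(-4 + n)/8 (o(n) = √(n - 4)/8 = √(-4 + n)/8)
s = -550 (s = -4 + 91*(-6) = -4 - 546 = -550)
z(Q) = -I/4400 (z(Q) = (√(-4 + 3)/8)/(-550) = (√(-1)/8)*(-1/550) = (I/8)*(-1/550) = -I/4400)
(z(-210) + L)*(11393 + 378) = (-I/4400 - 49697)*(11393 + 378) = (-49697 - I/4400)*11771 = -584983387 - 11771*I/4400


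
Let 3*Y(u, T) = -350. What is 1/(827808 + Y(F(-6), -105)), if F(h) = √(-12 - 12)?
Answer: 3/2483074 ≈ 1.2082e-6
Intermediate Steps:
F(h) = 2*I*√6 (F(h) = √(-24) = 2*I*√6)
Y(u, T) = -350/3 (Y(u, T) = (⅓)*(-350) = -350/3)
1/(827808 + Y(F(-6), -105)) = 1/(827808 - 350/3) = 1/(2483074/3) = 3/2483074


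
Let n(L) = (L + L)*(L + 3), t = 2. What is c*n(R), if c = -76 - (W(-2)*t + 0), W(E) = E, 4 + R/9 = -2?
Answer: -396576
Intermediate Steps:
R = -54 (R = -36 + 9*(-2) = -36 - 18 = -54)
n(L) = 2*L*(3 + L) (n(L) = (2*L)*(3 + L) = 2*L*(3 + L))
c = -72 (c = -76 - (-2*2 + 0) = -76 - (-4 + 0) = -76 - 1*(-4) = -76 + 4 = -72)
c*n(R) = -144*(-54)*(3 - 54) = -144*(-54)*(-51) = -72*5508 = -396576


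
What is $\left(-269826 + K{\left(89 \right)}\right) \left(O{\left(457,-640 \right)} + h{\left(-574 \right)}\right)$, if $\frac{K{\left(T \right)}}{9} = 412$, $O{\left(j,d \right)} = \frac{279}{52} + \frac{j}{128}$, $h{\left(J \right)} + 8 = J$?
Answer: $\frac{126882268161}{832} \approx 1.525 \cdot 10^{8}$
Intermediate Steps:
$h{\left(J \right)} = -8 + J$
$O{\left(j,d \right)} = \frac{279}{52} + \frac{j}{128}$ ($O{\left(j,d \right)} = 279 \cdot \frac{1}{52} + j \frac{1}{128} = \frac{279}{52} + \frac{j}{128}$)
$K{\left(T \right)} = 3708$ ($K{\left(T \right)} = 9 \cdot 412 = 3708$)
$\left(-269826 + K{\left(89 \right)}\right) \left(O{\left(457,-640 \right)} + h{\left(-574 \right)}\right) = \left(-269826 + 3708\right) \left(\left(\frac{279}{52} + \frac{1}{128} \cdot 457\right) - 582\right) = - 266118 \left(\left(\frac{279}{52} + \frac{457}{128}\right) - 582\right) = - 266118 \left(\frac{14869}{1664} - 582\right) = \left(-266118\right) \left(- \frac{953579}{1664}\right) = \frac{126882268161}{832}$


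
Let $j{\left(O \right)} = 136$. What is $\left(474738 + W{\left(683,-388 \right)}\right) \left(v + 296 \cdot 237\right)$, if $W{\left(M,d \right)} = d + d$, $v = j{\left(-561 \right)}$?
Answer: $33313841056$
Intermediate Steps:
$v = 136$
$W{\left(M,d \right)} = 2 d$
$\left(474738 + W{\left(683,-388 \right)}\right) \left(v + 296 \cdot 237\right) = \left(474738 + 2 \left(-388\right)\right) \left(136 + 296 \cdot 237\right) = \left(474738 - 776\right) \left(136 + 70152\right) = 473962 \cdot 70288 = 33313841056$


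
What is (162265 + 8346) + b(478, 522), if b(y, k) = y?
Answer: 171089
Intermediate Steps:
(162265 + 8346) + b(478, 522) = (162265 + 8346) + 478 = 170611 + 478 = 171089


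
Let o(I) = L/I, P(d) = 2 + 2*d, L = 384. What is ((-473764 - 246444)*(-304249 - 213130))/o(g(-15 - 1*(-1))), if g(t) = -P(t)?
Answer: 302754152051/12 ≈ 2.5230e+10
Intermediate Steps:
g(t) = -2 - 2*t (g(t) = -(2 + 2*t) = -2 - 2*t)
o(I) = 384/I
((-473764 - 246444)*(-304249 - 213130))/o(g(-15 - 1*(-1))) = ((-473764 - 246444)*(-304249 - 213130))/((384/(-2 - 2*(-15 - 1*(-1))))) = (-720208*(-517379))/((384/(-2 - 2*(-15 + 1)))) = 372620494832/((384/(-2 - 2*(-14)))) = 372620494832/((384/(-2 + 28))) = 372620494832/((384/26)) = 372620494832/((384*(1/26))) = 372620494832/(192/13) = 372620494832*(13/192) = 302754152051/12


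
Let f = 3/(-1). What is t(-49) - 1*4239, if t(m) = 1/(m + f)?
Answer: -220429/52 ≈ -4239.0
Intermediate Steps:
f = -3 (f = -1*3 = -3)
t(m) = 1/(-3 + m) (t(m) = 1/(m - 3) = 1/(-3 + m))
t(-49) - 1*4239 = 1/(-3 - 49) - 1*4239 = 1/(-52) - 4239 = -1/52 - 4239 = -220429/52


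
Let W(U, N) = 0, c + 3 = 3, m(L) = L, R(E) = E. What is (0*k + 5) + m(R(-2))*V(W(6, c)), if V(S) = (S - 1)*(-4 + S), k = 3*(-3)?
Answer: -3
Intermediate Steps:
k = -9
c = 0 (c = -3 + 3 = 0)
V(S) = (-1 + S)*(-4 + S)
(0*k + 5) + m(R(-2))*V(W(6, c)) = (0*(-9) + 5) - 2*(4 + 0**2 - 5*0) = (0 + 5) - 2*(4 + 0 + 0) = 5 - 2*4 = 5 - 8 = -3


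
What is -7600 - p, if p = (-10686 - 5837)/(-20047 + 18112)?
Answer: -14722523/1935 ≈ -7608.5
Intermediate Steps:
p = 16523/1935 (p = -16523/(-1935) = -16523*(-1/1935) = 16523/1935 ≈ 8.5390)
-7600 - p = -7600 - 1*16523/1935 = -7600 - 16523/1935 = -14722523/1935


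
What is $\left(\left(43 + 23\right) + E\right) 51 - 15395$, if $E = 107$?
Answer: $-6572$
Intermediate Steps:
$\left(\left(43 + 23\right) + E\right) 51 - 15395 = \left(\left(43 + 23\right) + 107\right) 51 - 15395 = \left(66 + 107\right) 51 - 15395 = 173 \cdot 51 - 15395 = 8823 - 15395 = -6572$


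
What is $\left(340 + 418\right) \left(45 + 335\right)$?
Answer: $288040$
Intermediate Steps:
$\left(340 + 418\right) \left(45 + 335\right) = 758 \cdot 380 = 288040$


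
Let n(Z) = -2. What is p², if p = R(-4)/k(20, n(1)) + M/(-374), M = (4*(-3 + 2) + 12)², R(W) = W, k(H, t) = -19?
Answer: 19600/12623809 ≈ 0.0015526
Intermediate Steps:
M = 64 (M = (4*(-1) + 12)² = (-4 + 12)² = 8² = 64)
p = 140/3553 (p = -4/(-19) + 64/(-374) = -4*(-1/19) + 64*(-1/374) = 4/19 - 32/187 = 140/3553 ≈ 0.039403)
p² = (140/3553)² = 19600/12623809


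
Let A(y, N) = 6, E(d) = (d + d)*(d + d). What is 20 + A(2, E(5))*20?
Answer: 140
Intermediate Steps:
E(d) = 4*d² (E(d) = (2*d)*(2*d) = 4*d²)
20 + A(2, E(5))*20 = 20 + 6*20 = 20 + 120 = 140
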